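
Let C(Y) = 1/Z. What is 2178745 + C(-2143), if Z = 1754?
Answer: 3821518731/1754 ≈ 2.1787e+6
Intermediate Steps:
C(Y) = 1/1754
2178745 + C(-2143) = 2178745 + 1/1754 = 3821518731/1754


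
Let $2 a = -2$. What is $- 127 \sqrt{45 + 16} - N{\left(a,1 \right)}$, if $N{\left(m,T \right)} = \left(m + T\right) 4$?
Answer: $- 127 \sqrt{61} \approx -991.9$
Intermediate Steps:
$a = -1$ ($a = \frac{1}{2} \left(-2\right) = -1$)
$N{\left(m,T \right)} = 4 T + 4 m$ ($N{\left(m,T \right)} = \left(T + m\right) 4 = 4 T + 4 m$)
$- 127 \sqrt{45 + 16} - N{\left(a,1 \right)} = - 127 \sqrt{45 + 16} - \left(4 \cdot 1 + 4 \left(-1\right)\right) = - 127 \sqrt{61} - \left(4 - 4\right) = - 127 \sqrt{61} - 0 = - 127 \sqrt{61} + 0 = - 127 \sqrt{61}$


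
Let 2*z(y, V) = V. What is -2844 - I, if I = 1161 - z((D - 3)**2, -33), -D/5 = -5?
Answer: -8043/2 ≈ -4021.5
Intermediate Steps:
D = 25 (D = -5*(-5) = 25)
z(y, V) = V/2
I = 2355/2 (I = 1161 - (-33)/2 = 1161 - 1*(-33/2) = 1161 + 33/2 = 2355/2 ≈ 1177.5)
-2844 - I = -2844 - 1*2355/2 = -2844 - 2355/2 = -8043/2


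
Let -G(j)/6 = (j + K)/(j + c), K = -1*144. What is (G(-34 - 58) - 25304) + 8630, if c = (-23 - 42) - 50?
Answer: -1150978/69 ≈ -16681.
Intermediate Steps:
K = -144
c = -115 (c = -65 - 50 = -115)
G(j) = -6*(-144 + j)/(-115 + j) (G(j) = -6*(j - 144)/(j - 115) = -6*(-144 + j)/(-115 + j))
(G(-34 - 58) - 25304) + 8630 = (6*(144 - (-34 - 58))/(-115 + (-34 - 58)) - 25304) + 8630 = (6*(144 - 1*(-92))/(-115 - 92) - 25304) + 8630 = (6*(144 + 92)/(-207) - 25304) + 8630 = (6*(-1/207)*236 - 25304) + 8630 = (-472/69 - 25304) + 8630 = -1746448/69 + 8630 = -1150978/69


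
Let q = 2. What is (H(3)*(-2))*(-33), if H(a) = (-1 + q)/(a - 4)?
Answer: -66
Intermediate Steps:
H(a) = 1/(-4 + a) (H(a) = (-1 + 2)/(a - 4) = 1/(-4 + a))
(H(3)*(-2))*(-33) = (-2/(-4 + 3))*(-33) = (-2/(-1))*(-33) = -1*(-2)*(-33) = 2*(-33) = -66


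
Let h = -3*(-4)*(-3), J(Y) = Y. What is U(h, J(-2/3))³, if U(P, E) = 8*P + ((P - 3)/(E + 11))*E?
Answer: -693154125000/29791 ≈ -2.3267e+7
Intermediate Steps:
h = -36 (h = 12*(-3) = -36)
U(P, E) = 8*P + E*(-3 + P)/(11 + E) (U(P, E) = 8*P + ((-3 + P)/(11 + E))*E = 8*P + E*(-3 + P)/(11 + E))
U(h, J(-2/3))³ = ((-(-6)/3 + 88*(-36) + 9*(-2/3)*(-36))/(11 - 2/3))³ = ((-(-6)/3 - 3168 + 9*(-2*⅓)*(-36))/(11 - 2*⅓))³ = ((-3*(-⅔) - 3168 + 9*(-⅔)*(-36))/(11 - ⅔))³ = ((2 - 3168 + 216)/(31/3))³ = ((3/31)*(-2950))³ = (-8850/31)³ = -693154125000/29791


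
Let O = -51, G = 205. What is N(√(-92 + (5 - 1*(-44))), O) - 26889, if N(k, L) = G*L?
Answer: -37344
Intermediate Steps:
N(k, L) = 205*L
N(√(-92 + (5 - 1*(-44))), O) - 26889 = 205*(-51) - 26889 = -10455 - 26889 = -37344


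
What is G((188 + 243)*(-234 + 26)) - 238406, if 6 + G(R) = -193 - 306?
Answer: -238911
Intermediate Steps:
G(R) = -505 (G(R) = -6 + (-193 - 306) = -6 - 499 = -505)
G((188 + 243)*(-234 + 26)) - 238406 = -505 - 238406 = -238911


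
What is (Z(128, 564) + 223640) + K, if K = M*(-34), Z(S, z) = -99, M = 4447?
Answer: 72343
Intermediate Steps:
K = -151198 (K = 4447*(-34) = -151198)
(Z(128, 564) + 223640) + K = (-99 + 223640) - 151198 = 223541 - 151198 = 72343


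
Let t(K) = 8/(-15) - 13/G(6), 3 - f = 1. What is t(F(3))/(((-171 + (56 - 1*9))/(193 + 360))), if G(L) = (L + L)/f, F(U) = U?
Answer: 14931/1240 ≈ 12.041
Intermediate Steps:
f = 2 (f = 3 - 1*1 = 3 - 1 = 2)
G(L) = L (G(L) = (L + L)/2 = (2*L)*(1/2) = L)
t(K) = -27/10 (t(K) = 8/(-15) - 13/6 = 8*(-1/15) - 13*1/6 = -8/15 - 13/6 = -27/10)
t(F(3))/(((-171 + (56 - 1*9))/(193 + 360))) = -27*(193 + 360)/(-171 + (56 - 1*9))/10 = -27*553/(-171 + (56 - 9))/10 = -27*553/(-171 + 47)/10 = -27/(10*((-124*1/553))) = -27/(10*(-124/553)) = -27/10*(-553/124) = 14931/1240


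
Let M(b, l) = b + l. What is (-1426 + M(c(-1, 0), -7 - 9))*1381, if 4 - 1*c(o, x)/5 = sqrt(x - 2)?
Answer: -1963782 - 6905*I*sqrt(2) ≈ -1.9638e+6 - 9765.1*I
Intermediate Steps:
c(o, x) = 20 - 5*sqrt(-2 + x) (c(o, x) = 20 - 5*sqrt(x - 2) = 20 - 5*sqrt(-2 + x))
(-1426 + M(c(-1, 0), -7 - 9))*1381 = (-1426 + ((20 - 5*sqrt(-2 + 0)) + (-7 - 9)))*1381 = (-1426 + ((20 - 5*I*sqrt(2)) - 16))*1381 = (-1426 + (4 - 5*I*sqrt(2)))*1381 = (-1422 - 5*I*sqrt(2))*1381 = -1963782 - 6905*I*sqrt(2)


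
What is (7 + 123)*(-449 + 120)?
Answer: -42770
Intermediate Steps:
(7 + 123)*(-449 + 120) = 130*(-329) = -42770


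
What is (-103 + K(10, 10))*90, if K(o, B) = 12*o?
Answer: 1530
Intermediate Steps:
(-103 + K(10, 10))*90 = (-103 + 12*10)*90 = (-103 + 120)*90 = 17*90 = 1530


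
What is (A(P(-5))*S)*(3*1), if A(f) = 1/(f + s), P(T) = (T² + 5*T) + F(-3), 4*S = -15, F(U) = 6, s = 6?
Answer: -15/16 ≈ -0.93750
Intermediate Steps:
S = -15/4 (S = (¼)*(-15) = -15/4 ≈ -3.7500)
P(T) = 6 + T² + 5*T (P(T) = (T² + 5*T) + 6 = 6 + T² + 5*T)
A(f) = 1/(6 + f) (A(f) = 1/(f + 6) = 1/(6 + f))
(A(P(-5))*S)*(3*1) = (-15/4/(6 + (6 + (-5)² + 5*(-5))))*(3*1) = (-15/4/(6 + (6 + 25 - 25)))*3 = (-15/4/(6 + 6))*3 = (-15/4/12)*3 = ((1/12)*(-15/4))*3 = -5/16*3 = -15/16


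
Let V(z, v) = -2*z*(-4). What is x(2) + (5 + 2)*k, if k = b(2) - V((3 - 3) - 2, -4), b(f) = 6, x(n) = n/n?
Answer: 155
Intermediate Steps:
V(z, v) = 8*z
x(n) = 1
k = 22 (k = 6 - 8*((3 - 3) - 2) = 6 - 8*(0 - 2) = 6 - 8*(-2) = 6 - 1*(-16) = 6 + 16 = 22)
x(2) + (5 + 2)*k = 1 + (5 + 2)*22 = 1 + 7*22 = 1 + 154 = 155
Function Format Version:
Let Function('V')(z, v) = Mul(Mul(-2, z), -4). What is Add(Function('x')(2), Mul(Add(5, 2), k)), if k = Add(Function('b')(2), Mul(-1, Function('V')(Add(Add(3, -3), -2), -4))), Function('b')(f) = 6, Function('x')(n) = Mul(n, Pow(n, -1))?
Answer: 155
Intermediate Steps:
Function('V')(z, v) = Mul(8, z)
Function('x')(n) = 1
k = 22 (k = Add(6, Mul(-1, Mul(8, Add(Add(3, -3), -2)))) = Add(6, Mul(-1, Mul(8, Add(0, -2)))) = Add(6, Mul(-1, Mul(8, -2))) = Add(6, Mul(-1, -16)) = Add(6, 16) = 22)
Add(Function('x')(2), Mul(Add(5, 2), k)) = Add(1, Mul(Add(5, 2), 22)) = Add(1, Mul(7, 22)) = Add(1, 154) = 155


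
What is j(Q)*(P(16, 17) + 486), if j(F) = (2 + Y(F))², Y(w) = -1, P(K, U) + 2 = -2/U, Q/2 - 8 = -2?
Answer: 8226/17 ≈ 483.88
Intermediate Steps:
Q = 12 (Q = 16 + 2*(-2) = 16 - 4 = 12)
P(K, U) = -2 - 2/U
j(F) = 1 (j(F) = (2 - 1)² = 1² = 1)
j(Q)*(P(16, 17) + 486) = 1*((-2 - 2/17) + 486) = 1*(-36/17 + 486) = 1*(8226/17) = 8226/17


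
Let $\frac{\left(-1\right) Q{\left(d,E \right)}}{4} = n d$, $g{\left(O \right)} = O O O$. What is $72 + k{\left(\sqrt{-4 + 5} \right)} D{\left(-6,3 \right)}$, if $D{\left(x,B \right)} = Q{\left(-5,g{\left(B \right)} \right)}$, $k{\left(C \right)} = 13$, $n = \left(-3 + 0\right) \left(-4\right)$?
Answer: $3192$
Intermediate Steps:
$n = 12$ ($n = \left(-3\right) \left(-4\right) = 12$)
$g{\left(O \right)} = O^{3}$ ($g{\left(O \right)} = O^{2} O = O^{3}$)
$Q{\left(d,E \right)} = - 48 d$ ($Q{\left(d,E \right)} = - 4 \cdot 12 d = - 48 d$)
$D{\left(x,B \right)} = 240$ ($D{\left(x,B \right)} = \left(-48\right) \left(-5\right) = 240$)
$72 + k{\left(\sqrt{-4 + 5} \right)} D{\left(-6,3 \right)} = 72 + 13 \cdot 240 = 72 + 3120 = 3192$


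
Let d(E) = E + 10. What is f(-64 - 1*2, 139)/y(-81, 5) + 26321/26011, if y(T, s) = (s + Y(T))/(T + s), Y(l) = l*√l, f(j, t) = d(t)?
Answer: 6257986883/6911981063 - 4127598*I/265733 ≈ 0.90538 - 15.533*I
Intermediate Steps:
d(E) = 10 + E
f(j, t) = 10 + t
Y(l) = l^(3/2)
y(T, s) = (s + T^(3/2))/(T + s)
f(-64 - 1*2, 139)/y(-81, 5) + 26321/26011 = (10 + 139)/(((5 + (-81)^(3/2))/(-81 + 5))) + 26321/26011 = 149/(((5 - 729*I)/(-76))) + 26321*(1/26011) = 149/((-(5 - 729*I)/76)) + 26321/26011 = 149/(-5/76 + 729*I/76) + 26321/26011 = 149*(2888*(-5/76 - 729*I/76)/265733) + 26321/26011 = 430312*(-5/76 - 729*I/76)/265733 + 26321/26011 = 26321/26011 + 430312*(-5/76 - 729*I/76)/265733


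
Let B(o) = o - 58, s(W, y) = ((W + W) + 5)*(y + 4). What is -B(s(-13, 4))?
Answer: 226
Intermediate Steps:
s(W, y) = (4 + y)*(5 + 2*W) (s(W, y) = (2*W + 5)*(4 + y) = (5 + 2*W)*(4 + y) = (4 + y)*(5 + 2*W))
B(o) = -58 + o
-B(s(-13, 4)) = -(-58 + (20 + 5*4 + 8*(-13) + 2*(-13)*4)) = -(-58 + (20 + 20 - 104 - 104)) = -(-58 - 168) = -1*(-226) = 226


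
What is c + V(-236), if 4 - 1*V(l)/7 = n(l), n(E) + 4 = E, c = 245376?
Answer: 247084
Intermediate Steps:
n(E) = -4 + E
V(l) = 56 - 7*l (V(l) = 28 - 7*(-4 + l) = 28 + (28 - 7*l) = 56 - 7*l)
c + V(-236) = 245376 + (56 - 7*(-236)) = 245376 + (56 + 1652) = 245376 + 1708 = 247084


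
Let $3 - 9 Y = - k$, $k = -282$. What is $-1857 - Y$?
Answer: $-1826$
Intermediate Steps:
$Y = -31$ ($Y = \frac{1}{3} - \frac{\left(-1\right) \left(-282\right)}{9} = \frac{1}{3} - \frac{94}{3} = -31$)
$-1857 - Y = -1857 - -31 = -1857 + 31 = -1826$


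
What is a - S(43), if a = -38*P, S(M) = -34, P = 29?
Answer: -1068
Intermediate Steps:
a = -1102 (a = -38*29 = -1102)
a - S(43) = -1102 - 1*(-34) = -1102 + 34 = -1068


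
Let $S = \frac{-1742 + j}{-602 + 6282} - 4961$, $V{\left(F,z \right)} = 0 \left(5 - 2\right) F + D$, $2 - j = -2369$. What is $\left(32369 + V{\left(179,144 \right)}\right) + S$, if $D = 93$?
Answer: $\frac{156206309}{5680} \approx 27501.0$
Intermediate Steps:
$j = 2371$ ($j = 2 - -2369 = 2 + 2369 = 2371$)
$V{\left(F,z \right)} = 93$ ($V{\left(F,z \right)} = 0 \left(5 - 2\right) F + 93 = 0 \cdot 3 F + 93 = 0 F + 93 = 0 + 93 = 93$)
$S = - \frac{28177851}{5680}$ ($S = \frac{-1742 + 2371}{-602 + 6282} - 4961 = \frac{629}{5680} - 4961 = - \frac{28177851}{5680} \approx -4960.9$)
$\left(32369 + V{\left(179,144 \right)}\right) + S = \left(32369 + 93\right) - \frac{28177851}{5680} = 32462 - \frac{28177851}{5680} = \frac{156206309}{5680}$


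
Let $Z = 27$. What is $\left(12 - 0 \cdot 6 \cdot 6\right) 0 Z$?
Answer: $0$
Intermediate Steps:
$\left(12 - 0 \cdot 6 \cdot 6\right) 0 Z = \left(12 - 0 \cdot 6 \cdot 6\right) 0 \cdot 27 = \left(12 - 0 \cdot 6\right) 0 \cdot 27 = \left(12 - 0\right) 0 \cdot 27 = \left(12 + 0\right) 0 \cdot 27 = 12 \cdot 0 \cdot 27 = 0 \cdot 27 = 0$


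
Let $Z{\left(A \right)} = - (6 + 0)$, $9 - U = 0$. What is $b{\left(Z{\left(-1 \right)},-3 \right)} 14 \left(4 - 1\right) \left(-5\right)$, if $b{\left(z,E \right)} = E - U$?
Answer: $2520$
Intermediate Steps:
$U = 9$ ($U = 9 - 0 = 9 + 0 = 9$)
$Z{\left(A \right)} = -6$ ($Z{\left(A \right)} = \left(-1\right) 6 = -6$)
$b{\left(z,E \right)} = -9 + E$ ($b{\left(z,E \right)} = E - 9 = -9 + E$)
$b{\left(Z{\left(-1 \right)},-3 \right)} 14 \left(4 - 1\right) \left(-5\right) = \left(-9 - 3\right) 14 \left(4 - 1\right) \left(-5\right) = \left(-12\right) 14 \cdot 3 \left(-5\right) = \left(-168\right) \left(-15\right) = 2520$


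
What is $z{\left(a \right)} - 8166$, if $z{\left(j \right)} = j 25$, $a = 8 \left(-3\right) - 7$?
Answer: $-8941$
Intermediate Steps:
$a = -31$ ($a = -24 - 7 = -31$)
$z{\left(j \right)} = 25 j$
$z{\left(a \right)} - 8166 = 25 \left(-31\right) - 8166 = -775 - 8166 = -8941$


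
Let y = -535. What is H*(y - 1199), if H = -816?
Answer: 1414944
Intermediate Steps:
H*(y - 1199) = -816*(-535 - 1199) = -816*(-1734) = 1414944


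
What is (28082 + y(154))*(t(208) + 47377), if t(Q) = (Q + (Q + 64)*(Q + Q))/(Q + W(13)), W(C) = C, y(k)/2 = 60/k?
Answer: 1760451382246/1309 ≈ 1.3449e+9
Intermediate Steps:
y(k) = 120/k (y(k) = 2*(60/k) = 120/k)
t(Q) = (Q + 2*Q*(64 + Q))/(13 + Q) (t(Q) = (Q + (Q + 64)*(Q + Q))/(Q + 13) = (Q + (64 + Q)*(2*Q))/(13 + Q) = (Q + 2*Q*(64 + Q))/(13 + Q))
(28082 + y(154))*(t(208) + 47377) = (28082 + 120/154)*(208*(129 + 2*208)/(13 + 208) + 47377) = (28082 + 120*(1/154))*(208*(129 + 416)/221 + 47377) = (28082 + 60/77)*(208*(1/221)*545 + 47377) = 2162374*(8720/17 + 47377)/77 = (2162374/77)*(814129/17) = 1760451382246/1309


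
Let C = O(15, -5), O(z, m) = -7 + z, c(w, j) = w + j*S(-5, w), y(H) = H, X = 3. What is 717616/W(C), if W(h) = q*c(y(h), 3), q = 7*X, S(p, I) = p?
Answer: -717616/147 ≈ -4881.7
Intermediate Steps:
c(w, j) = w - 5*j (c(w, j) = w + j*(-5) = w - 5*j)
q = 21 (q = 7*3 = 21)
C = 8 (C = -7 + 15 = 8)
W(h) = -315 + 21*h (W(h) = 21*(h - 5*3) = 21*(h - 15) = 21*(-15 + h) = -315 + 21*h)
717616/W(C) = 717616/(-315 + 21*8) = 717616/(-315 + 168) = 717616/(-147) = 717616*(-1/147) = -717616/147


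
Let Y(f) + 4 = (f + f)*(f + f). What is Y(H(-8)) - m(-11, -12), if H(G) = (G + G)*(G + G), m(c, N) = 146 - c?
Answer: 261983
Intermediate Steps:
H(G) = 4*G² (H(G) = (2*G)*(2*G) = 4*G²)
Y(f) = -4 + 4*f² (Y(f) = -4 + (f + f)*(f + f) = -4 + (2*f)*(2*f) = -4 + 4*f²)
Y(H(-8)) - m(-11, -12) = (-4 + 4*(4*(-8)²)²) - (146 - 1*(-11)) = (-4 + 4*(4*64)²) - (146 + 11) = (-4 + 4*256²) - 1*157 = (-4 + 4*65536) - 157 = (-4 + 262144) - 157 = 262140 - 157 = 261983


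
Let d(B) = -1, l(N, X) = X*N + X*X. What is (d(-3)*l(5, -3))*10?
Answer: 60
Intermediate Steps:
l(N, X) = X**2 + N*X (l(N, X) = N*X + X**2 = X**2 + N*X)
(d(-3)*l(5, -3))*10 = -(-3)*(5 - 3)*10 = -(-3)*2*10 = -1*(-6)*10 = 6*10 = 60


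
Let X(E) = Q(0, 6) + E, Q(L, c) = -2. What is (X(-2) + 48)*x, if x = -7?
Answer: -308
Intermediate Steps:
X(E) = -2 + E
(X(-2) + 48)*x = ((-2 - 2) + 48)*(-7) = (-4 + 48)*(-7) = 44*(-7) = -308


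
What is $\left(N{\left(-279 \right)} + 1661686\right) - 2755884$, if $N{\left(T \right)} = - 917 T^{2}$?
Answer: $-72474395$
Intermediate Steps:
$\left(N{\left(-279 \right)} + 1661686\right) - 2755884 = \left(- 917 \left(-279\right)^{2} + 1661686\right) - 2755884 = \left(\left(-917\right) 77841 + 1661686\right) - 2755884 = \left(-71380197 + 1661686\right) - 2755884 = -69718511 - 2755884 = -72474395$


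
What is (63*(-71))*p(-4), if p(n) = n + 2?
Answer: 8946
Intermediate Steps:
p(n) = 2 + n
(63*(-71))*p(-4) = (63*(-71))*(2 - 4) = -4473*(-2) = 8946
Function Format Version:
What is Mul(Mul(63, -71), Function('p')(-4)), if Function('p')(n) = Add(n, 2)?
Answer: 8946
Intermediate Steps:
Function('p')(n) = Add(2, n)
Mul(Mul(63, -71), Function('p')(-4)) = Mul(Mul(63, -71), Add(2, -4)) = Mul(-4473, -2) = 8946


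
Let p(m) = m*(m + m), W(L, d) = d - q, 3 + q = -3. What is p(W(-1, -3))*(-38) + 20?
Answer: -664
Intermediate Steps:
q = -6 (q = -3 - 3 = -6)
W(L, d) = 6 + d (W(L, d) = d - 1*(-6) = d + 6 = 6 + d)
p(m) = 2*m² (p(m) = m*(2*m) = 2*m²)
p(W(-1, -3))*(-38) + 20 = (2*(6 - 3)²)*(-38) + 20 = (2*3²)*(-38) + 20 = (2*9)*(-38) + 20 = 18*(-38) + 20 = -684 + 20 = -664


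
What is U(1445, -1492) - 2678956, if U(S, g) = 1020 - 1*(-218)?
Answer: -2677718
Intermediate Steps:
U(S, g) = 1238 (U(S, g) = 1020 + 218 = 1238)
U(1445, -1492) - 2678956 = 1238 - 2678956 = -2677718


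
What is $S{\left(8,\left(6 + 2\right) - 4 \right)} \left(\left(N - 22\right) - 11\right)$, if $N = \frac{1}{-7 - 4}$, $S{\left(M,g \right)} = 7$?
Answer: $- \frac{2548}{11} \approx -231.64$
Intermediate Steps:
$N = - \frac{1}{11}$ ($N = \frac{1}{-11} = - \frac{1}{11} \approx -0.090909$)
$S{\left(8,\left(6 + 2\right) - 4 \right)} \left(\left(N - 22\right) - 11\right) = 7 \left(\left(- \frac{1}{11} - 22\right) - 11\right) = 7 \left(- \frac{243}{11} - 11\right) = 7 \left(- \frac{364}{11}\right) = - \frac{2548}{11}$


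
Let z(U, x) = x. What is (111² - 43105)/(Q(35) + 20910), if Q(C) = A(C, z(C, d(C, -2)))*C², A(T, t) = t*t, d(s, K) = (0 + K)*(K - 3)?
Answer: -15392/71705 ≈ -0.21466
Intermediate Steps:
d(s, K) = K*(-3 + K)
A(T, t) = t²
Q(C) = 100*C² (Q(C) = (-2*(-3 - 2))²*C² = (-2*(-5))²*C² = 10²*C² = 100*C²)
(111² - 43105)/(Q(35) + 20910) = (111² - 43105)/(100*35² + 20910) = (12321 - 43105)/(100*1225 + 20910) = -30784/(122500 + 20910) = -30784/143410 = -30784*1/143410 = -15392/71705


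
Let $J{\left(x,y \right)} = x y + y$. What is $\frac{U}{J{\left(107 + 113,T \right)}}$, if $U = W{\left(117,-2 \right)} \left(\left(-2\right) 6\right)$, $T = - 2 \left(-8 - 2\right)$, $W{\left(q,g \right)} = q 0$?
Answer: $0$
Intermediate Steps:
$W{\left(q,g \right)} = 0$
$T = 20$ ($T = \left(-2\right) \left(-10\right) = 20$)
$J{\left(x,y \right)} = y + x y$
$U = 0$ ($U = 0 \left(\left(-2\right) 6\right) = 0 \left(-12\right) = 0$)
$\frac{U}{J{\left(107 + 113,T \right)}} = \frac{0}{20 \left(1 + \left(107 + 113\right)\right)} = \frac{0}{20 \left(1 + 220\right)} = \frac{0}{20 \cdot 221} = \frac{0}{4420} = 0 \cdot \frac{1}{4420} = 0$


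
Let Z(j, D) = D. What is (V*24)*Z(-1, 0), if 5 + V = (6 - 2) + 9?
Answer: 0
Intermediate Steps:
V = 8 (V = -5 + ((6 - 2) + 9) = -5 + (4 + 9) = -5 + 13 = 8)
(V*24)*Z(-1, 0) = (8*24)*0 = 192*0 = 0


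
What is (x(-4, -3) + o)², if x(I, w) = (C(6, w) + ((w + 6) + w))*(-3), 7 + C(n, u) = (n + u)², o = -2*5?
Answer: 256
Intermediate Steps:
o = -10
C(n, u) = -7 + (n + u)²
x(I, w) = 3 - 6*w - 3*(6 + w)² (x(I, w) = ((-7 + (6 + w)²) + ((w + 6) + w))*(-3) = ((-7 + (6 + w)²) + ((6 + w) + w))*(-3) = ((-7 + (6 + w)²) + (6 + 2*w))*(-3) = (-1 + (6 + w)² + 2*w)*(-3) = 3 - 6*w - 3*(6 + w)²)
(x(-4, -3) + o)² = ((3 - 6*(-3) - 3*(6 - 3)²) - 10)² = ((3 + 18 - 3*3²) - 10)² = ((3 + 18 - 3*9) - 10)² = ((3 + 18 - 27) - 10)² = (-6 - 10)² = (-16)² = 256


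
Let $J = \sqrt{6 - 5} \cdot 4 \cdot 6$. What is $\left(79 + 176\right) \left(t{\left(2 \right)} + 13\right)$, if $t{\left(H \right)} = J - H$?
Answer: $8925$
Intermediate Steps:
$J = 24$ ($J = \sqrt{1} \cdot 4 \cdot 6 = 1 \cdot 4 \cdot 6 = 4 \cdot 6 = 24$)
$t{\left(H \right)} = 24 - H$
$\left(79 + 176\right) \left(t{\left(2 \right)} + 13\right) = \left(79 + 176\right) \left(\left(24 - 2\right) + 13\right) = 255 \left(\left(24 - 2\right) + 13\right) = 255 \left(22 + 13\right) = 255 \cdot 35 = 8925$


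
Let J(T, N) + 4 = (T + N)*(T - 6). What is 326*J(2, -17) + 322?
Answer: 18578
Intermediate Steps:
J(T, N) = -4 + (-6 + T)*(N + T) (J(T, N) = -4 + (T + N)*(T - 6) = -4 + (N + T)*(-6 + T) = -4 + (-6 + T)*(N + T))
326*J(2, -17) + 322 = 326*(-4 + 2**2 - 6*(-17) - 6*2 - 17*2) + 322 = 326*(-4 + 4 + 102 - 12 - 34) + 322 = 326*56 + 322 = 18256 + 322 = 18578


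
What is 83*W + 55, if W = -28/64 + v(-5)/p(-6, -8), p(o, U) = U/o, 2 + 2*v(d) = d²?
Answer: 11753/16 ≈ 734.56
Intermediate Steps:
v(d) = -1 + d²/2
W = 131/16 (W = -28/64 + (-1 + (½)*(-5)²)/((-8/(-6))) = -28*1/64 + (-1 + (½)*25)/((-8*(-⅙))) = -7/16 + (-1 + 25/2)/(4/3) = -7/16 + (23/2)*(¾) = -7/16 + 69/8 = 131/16 ≈ 8.1875)
83*W + 55 = 83*(131/16) + 55 = 10873/16 + 55 = 11753/16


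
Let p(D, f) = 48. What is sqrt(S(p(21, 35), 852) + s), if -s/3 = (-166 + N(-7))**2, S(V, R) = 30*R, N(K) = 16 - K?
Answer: I*sqrt(35787) ≈ 189.17*I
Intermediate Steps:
s = -61347 (s = -3*(-166 + (16 - 1*(-7)))**2 = -3*(-166 + (16 + 7))**2 = -3*(-166 + 23)**2 = -3*(-143)**2 = -3*20449 = -61347)
sqrt(S(p(21, 35), 852) + s) = sqrt(30*852 - 61347) = sqrt(25560 - 61347) = sqrt(-35787) = I*sqrt(35787)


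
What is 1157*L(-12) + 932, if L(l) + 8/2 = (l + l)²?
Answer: 662736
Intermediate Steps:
L(l) = -4 + 4*l² (L(l) = -4 + (l + l)² = -4 + (2*l)² = -4 + 4*l²)
1157*L(-12) + 932 = 1157*(-4 + 4*(-12)²) + 932 = 1157*(-4 + 4*144) + 932 = 1157*(-4 + 576) + 932 = 1157*572 + 932 = 661804 + 932 = 662736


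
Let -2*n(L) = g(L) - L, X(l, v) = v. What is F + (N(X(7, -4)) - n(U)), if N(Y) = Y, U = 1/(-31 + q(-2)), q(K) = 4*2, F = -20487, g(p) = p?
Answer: -20491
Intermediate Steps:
q(K) = 8
U = -1/23 (U = 1/(-31 + 8) = 1/(-23) = -1/23 ≈ -0.043478)
n(L) = 0 (n(L) = -(L - L)/2 = -½*0 = 0)
F + (N(X(7, -4)) - n(U)) = -20487 + (-4 - 1*0) = -20487 + (-4 + 0) = -20487 - 4 = -20491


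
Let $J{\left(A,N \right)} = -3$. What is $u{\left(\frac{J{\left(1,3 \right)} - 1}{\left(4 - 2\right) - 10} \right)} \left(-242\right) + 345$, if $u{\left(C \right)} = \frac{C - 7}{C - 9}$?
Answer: $\frac{2719}{17} \approx 159.94$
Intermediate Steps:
$u{\left(C \right)} = \frac{-7 + C}{-9 + C}$
$u{\left(\frac{J{\left(1,3 \right)} - 1}{\left(4 - 2\right) - 10} \right)} \left(-242\right) + 345 = \frac{-7 + \frac{-3 - 1}{\left(4 - 2\right) - 10}}{-9 + \frac{-3 - 1}{\left(4 - 2\right) - 10}} \left(-242\right) + 345 = \frac{-7 - \frac{4}{2 - 10}}{-9 - \frac{4}{2 - 10}} \left(-242\right) + 345 = \frac{-7 - \frac{4}{-8}}{-9 - \frac{4}{-8}} \left(-242\right) + 345 = \frac{-7 - - \frac{1}{2}}{-9 - - \frac{1}{2}} \left(-242\right) + 345 = \frac{-7 + \frac{1}{2}}{-9 + \frac{1}{2}} \left(-242\right) + 345 = \frac{1}{- \frac{17}{2}} \left(- \frac{13}{2}\right) \left(-242\right) + 345 = \left(- \frac{2}{17}\right) \left(- \frac{13}{2}\right) \left(-242\right) + 345 = \frac{13}{17} \left(-242\right) + 345 = - \frac{3146}{17} + 345 = \frac{2719}{17}$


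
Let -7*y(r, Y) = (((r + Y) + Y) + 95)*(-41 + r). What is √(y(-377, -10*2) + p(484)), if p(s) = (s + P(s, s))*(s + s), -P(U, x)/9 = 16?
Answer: 2*√77473 ≈ 556.68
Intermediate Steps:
P(U, x) = -144 (P(U, x) = -9*16 = -144)
p(s) = 2*s*(-144 + s) (p(s) = (s - 144)*(s + s) = (-144 + s)*(2*s) = 2*s*(-144 + s))
y(r, Y) = -(-41 + r)*(95 + r + 2*Y)/7 (y(r, Y) = -(((r + Y) + Y) + 95)*(-41 + r)/7 = -(((Y + r) + Y) + 95)*(-41 + r)/7 = -((r + 2*Y) + 95)*(-41 + r)/7 = -(95 + r + 2*Y)*(-41 + r)/7 = -(-41 + r)*(95 + r + 2*Y)/7)
√(y(-377, -10*2) + p(484)) = √((3895/7 - 54/7*(-377) - ⅐*(-377)² + 82*(-10*2)/7 - 2/7*(-10*2)*(-377)) + 2*484*(-144 + 484)) = √((3895/7 + 20358/7 - ⅐*142129 + (82/7)*(-20) - 2/7*(-20)*(-377)) + 2*484*340) = √((3895/7 + 20358/7 - 142129/7 - 1640/7 - 15080/7) + 329120) = √(-19228 + 329120) = √309892 = 2*√77473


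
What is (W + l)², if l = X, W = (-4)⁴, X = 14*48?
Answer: 861184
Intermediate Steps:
X = 672
W = 256
l = 672
(W + l)² = (256 + 672)² = 928² = 861184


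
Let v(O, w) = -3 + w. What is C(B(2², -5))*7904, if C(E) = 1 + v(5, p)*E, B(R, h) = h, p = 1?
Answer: 86944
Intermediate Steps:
C(E) = 1 - 2*E (C(E) = 1 + (-3 + 1)*E = 1 - 2*E)
C(B(2², -5))*7904 = (1 - 2*(-5))*7904 = (1 + 10)*7904 = 11*7904 = 86944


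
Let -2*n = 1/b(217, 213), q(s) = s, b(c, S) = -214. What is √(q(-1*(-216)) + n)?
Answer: √9892043/214 ≈ 14.697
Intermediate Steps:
n = 1/428 (n = -½/(-214) = -½*(-1/214) = 1/428 ≈ 0.0023364)
√(q(-1*(-216)) + n) = √(-1*(-216) + 1/428) = √(216 + 1/428) = √(92449/428) = √9892043/214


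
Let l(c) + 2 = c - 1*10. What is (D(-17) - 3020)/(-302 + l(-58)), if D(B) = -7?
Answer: 1009/124 ≈ 8.1371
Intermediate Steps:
l(c) = -12 + c (l(c) = -2 + (c - 1*10) = -2 + (c - 10) = -2 + (-10 + c) = -12 + c)
(D(-17) - 3020)/(-302 + l(-58)) = (-7 - 3020)/(-302 + (-12 - 58)) = -3027/(-302 - 70) = -3027/(-372) = -3027*(-1/372) = 1009/124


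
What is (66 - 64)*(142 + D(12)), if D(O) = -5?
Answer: 274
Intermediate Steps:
(66 - 64)*(142 + D(12)) = (66 - 64)*(142 - 5) = 2*137 = 274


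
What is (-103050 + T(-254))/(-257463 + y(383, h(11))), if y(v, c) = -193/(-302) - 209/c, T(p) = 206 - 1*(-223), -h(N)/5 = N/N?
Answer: 51652570/129568349 ≈ 0.39865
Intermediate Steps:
h(N) = -5 (h(N) = -5*N/N = -5*1 = -5)
T(p) = 429 (T(p) = 206 + 223 = 429)
y(v, c) = 193/302 - 209/c (y(v, c) = -193*(-1/302) - 209/c = 193/302 - 209/c)
(-103050 + T(-254))/(-257463 + y(383, h(11))) = (-103050 + 429)/(-257463 + (193/302 - 209/(-5))) = -102621/(-257463 + (193/302 - 209*(-1/5))) = -102621/(-257463 + (193/302 + 209/5)) = -102621/(-257463 + 64083/1510) = -102621/(-388705047/1510) = -102621*(-1510/388705047) = 51652570/129568349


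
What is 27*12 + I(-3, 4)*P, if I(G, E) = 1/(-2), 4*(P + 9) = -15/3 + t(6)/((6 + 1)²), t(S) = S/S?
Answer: 16127/49 ≈ 329.12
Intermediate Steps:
t(S) = 1
P = -502/49 (P = -9 + (-15/3 + 1/(6 + 1)²)/4 = -9 + (-15*⅓ + 1/7²)/4 = -9 + (-5 + 1/49)/4 = -9 + (¼)*(-244/49) = -9 - 61/49 = -502/49 ≈ -10.245)
I(G, E) = -½
27*12 + I(-3, 4)*P = 27*12 - ½*(-502/49) = 324 + 251/49 = 16127/49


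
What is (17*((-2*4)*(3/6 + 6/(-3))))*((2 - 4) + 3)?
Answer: 204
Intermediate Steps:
(17*((-2*4)*(3/6 + 6/(-3))))*((2 - 4) + 3) = (17*(-8*(3*(1/6) + 6*(-1/3))))*(-2 + 3) = (17*(-8*(1/2 - 2)))*1 = (17*(-8*(-3/2)))*1 = (17*12)*1 = 204*1 = 204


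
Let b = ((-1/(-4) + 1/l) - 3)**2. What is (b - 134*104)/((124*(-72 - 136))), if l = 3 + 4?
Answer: 10920495/20220928 ≈ 0.54006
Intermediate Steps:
l = 7
b = 5329/784 (b = ((-1/(-4) + 1/7) - 3)**2 = ((-1*(-1/4) + 1*(1/7)) - 3)**2 = ((1/4 + 1/7) - 3)**2 = (11/28 - 3)**2 = (-73/28)**2 = 5329/784 ≈ 6.7972)
(b - 134*104)/((124*(-72 - 136))) = (5329/784 - 134*104)/((124*(-72 - 136))) = (5329/784 - 13936)/((124*(-208))) = -10920495/784/(-25792) = -10920495/784*(-1/25792) = 10920495/20220928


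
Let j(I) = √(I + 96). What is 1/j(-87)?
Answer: ⅓ ≈ 0.33333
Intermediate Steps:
j(I) = √(96 + I)
1/j(-87) = 1/(√(96 - 87)) = 1/(√9) = 1/3 = ⅓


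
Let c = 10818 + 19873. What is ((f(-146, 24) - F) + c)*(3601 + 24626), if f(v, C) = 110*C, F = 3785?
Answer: 833994942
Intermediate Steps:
c = 30691
((f(-146, 24) - F) + c)*(3601 + 24626) = ((110*24 - 1*3785) + 30691)*(3601 + 24626) = ((2640 - 3785) + 30691)*28227 = (-1145 + 30691)*28227 = 29546*28227 = 833994942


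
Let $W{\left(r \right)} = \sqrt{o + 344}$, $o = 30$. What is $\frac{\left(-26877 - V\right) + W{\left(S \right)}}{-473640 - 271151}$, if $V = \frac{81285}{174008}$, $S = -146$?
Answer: $\frac{4676894301}{129599592328} - \frac{\sqrt{374}}{744791} \approx 0.036061$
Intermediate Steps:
$V = \frac{81285}{174008}$ ($V = 81285 \cdot \frac{1}{174008} = \frac{81285}{174008} \approx 0.46713$)
$W{\left(r \right)} = \sqrt{374}$ ($W{\left(r \right)} = \sqrt{30 + 344} = \sqrt{374}$)
$\frac{\left(-26877 - V\right) + W{\left(S \right)}}{-473640 - 271151} = \frac{\left(-26877 - \frac{81285}{174008}\right) + \sqrt{374}}{-473640 - 271151} = \frac{\left(-26877 - \frac{81285}{174008}\right) + \sqrt{374}}{-744791} = \left(- \frac{4676894301}{174008} + \sqrt{374}\right) \left(- \frac{1}{744791}\right) = \frac{4676894301}{129599592328} - \frac{\sqrt{374}}{744791}$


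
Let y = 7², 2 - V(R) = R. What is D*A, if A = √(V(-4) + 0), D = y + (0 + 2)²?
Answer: 53*√6 ≈ 129.82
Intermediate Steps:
V(R) = 2 - R
y = 49
D = 53 (D = 49 + (0 + 2)² = 49 + 2² = 49 + 4 = 53)
A = √6 (A = √((2 - 1*(-4)) + 0) = √((2 + 4) + 0) = √(6 + 0) = √6 ≈ 2.4495)
D*A = 53*√6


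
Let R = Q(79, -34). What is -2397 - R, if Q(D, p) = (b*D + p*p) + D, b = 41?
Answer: -6871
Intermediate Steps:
Q(D, p) = p**2 + 42*D (Q(D, p) = (41*D + p*p) + D = (41*D + p**2) + D = (p**2 + 41*D) + D = p**2 + 42*D)
R = 4474 (R = (-34)**2 + 42*79 = 1156 + 3318 = 4474)
-2397 - R = -2397 - 1*4474 = -2397 - 4474 = -6871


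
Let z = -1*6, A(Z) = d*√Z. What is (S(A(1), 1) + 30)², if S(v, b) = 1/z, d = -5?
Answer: 32041/36 ≈ 890.03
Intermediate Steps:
A(Z) = -5*√Z
z = -6
S(v, b) = -⅙ (S(v, b) = 1/(-6) = -⅙)
(S(A(1), 1) + 30)² = (-⅙ + 30)² = (179/6)² = 32041/36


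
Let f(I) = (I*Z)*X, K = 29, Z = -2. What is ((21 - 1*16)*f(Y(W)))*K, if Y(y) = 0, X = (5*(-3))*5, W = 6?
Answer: 0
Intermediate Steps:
X = -75 (X = -15*5 = -75)
f(I) = 150*I (f(I) = (I*(-2))*(-75) = -2*I*(-75) = 150*I)
((21 - 1*16)*f(Y(W)))*K = ((21 - 1*16)*(150*0))*29 = ((21 - 16)*0)*29 = (5*0)*29 = 0*29 = 0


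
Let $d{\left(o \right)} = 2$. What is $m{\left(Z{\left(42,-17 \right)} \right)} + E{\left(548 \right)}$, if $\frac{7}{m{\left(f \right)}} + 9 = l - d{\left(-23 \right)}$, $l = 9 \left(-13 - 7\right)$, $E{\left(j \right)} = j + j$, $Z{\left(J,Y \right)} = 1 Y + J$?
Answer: $\frac{209329}{191} \approx 1096.0$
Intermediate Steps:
$Z{\left(J,Y \right)} = J + Y$ ($Z{\left(J,Y \right)} = Y + J = J + Y$)
$E{\left(j \right)} = 2 j$
$l = -180$ ($l = 9 \left(-20\right) = -180$)
$m{\left(f \right)} = - \frac{7}{191}$ ($m{\left(f \right)} = \frac{7}{-9 - 182} = \frac{7}{-191} = 7 \left(- \frac{1}{191}\right) = - \frac{7}{191}$)
$m{\left(Z{\left(42,-17 \right)} \right)} + E{\left(548 \right)} = - \frac{7}{191} + 2 \cdot 548 = - \frac{7}{191} + 1096 = \frac{209329}{191}$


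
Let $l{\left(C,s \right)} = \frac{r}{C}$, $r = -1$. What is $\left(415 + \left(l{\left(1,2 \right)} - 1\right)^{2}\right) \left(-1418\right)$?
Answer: $-594142$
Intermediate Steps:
$l{\left(C,s \right)} = - \frac{1}{C}$
$\left(415 + \left(l{\left(1,2 \right)} - 1\right)^{2}\right) \left(-1418\right) = \left(415 + \left(- 1^{-1} - 1\right)^{2}\right) \left(-1418\right) = \left(415 + \left(\left(-1\right) 1 - 1\right)^{2}\right) \left(-1418\right) = \left(415 + \left(-1 - 1\right)^{2}\right) \left(-1418\right) = \left(415 + \left(-2\right)^{2}\right) \left(-1418\right) = \left(415 + 4\right) \left(-1418\right) = 419 \left(-1418\right) = -594142$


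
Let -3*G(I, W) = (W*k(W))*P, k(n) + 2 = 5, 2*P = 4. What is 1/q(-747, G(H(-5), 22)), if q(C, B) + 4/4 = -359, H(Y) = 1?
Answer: -1/360 ≈ -0.0027778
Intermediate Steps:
P = 2 (P = (½)*4 = 2)
k(n) = 3 (k(n) = -2 + 5 = 3)
G(I, W) = -2*W (G(I, W) = -W*3*2/3 = -3*W*2/3 = -2*W)
q(C, B) = -360 (q(C, B) = -1 - 359 = -360)
1/q(-747, G(H(-5), 22)) = 1/(-360) = -1/360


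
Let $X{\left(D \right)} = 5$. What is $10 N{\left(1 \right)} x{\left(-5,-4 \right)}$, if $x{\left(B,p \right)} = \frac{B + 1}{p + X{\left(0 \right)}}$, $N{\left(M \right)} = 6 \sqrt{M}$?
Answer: $-240$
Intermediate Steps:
$x{\left(B,p \right)} = \frac{1 + B}{5 + p}$ ($x{\left(B,p \right)} = \frac{B + 1}{p + 5} = \frac{1 + B}{5 + p}$)
$10 N{\left(1 \right)} x{\left(-5,-4 \right)} = 10 \cdot 6 \sqrt{1} \frac{1 - 5}{5 - 4} = 10 \cdot 6 \cdot 1 \cdot 1^{-1} \left(-4\right) = 10 \cdot 6 \cdot 1 \left(-4\right) = 60 \left(-4\right) = -240$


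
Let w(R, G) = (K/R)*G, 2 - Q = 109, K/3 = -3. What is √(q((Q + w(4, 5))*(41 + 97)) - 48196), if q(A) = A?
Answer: I*√258058/2 ≈ 254.0*I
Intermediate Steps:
K = -9 (K = 3*(-3) = -9)
Q = -107 (Q = 2 - 1*109 = 2 - 109 = -107)
w(R, G) = -9*G/R (w(R, G) = (-9/R)*G = -9*G/R)
√(q((Q + w(4, 5))*(41 + 97)) - 48196) = √((-107 - 9*5/4)*(41 + 97) - 48196) = √((-107 - 9*5*¼)*138 - 48196) = √((-107 - 45/4)*138 - 48196) = √(-473/4*138 - 48196) = √(-32637/2 - 48196) = √(-129029/2) = I*√258058/2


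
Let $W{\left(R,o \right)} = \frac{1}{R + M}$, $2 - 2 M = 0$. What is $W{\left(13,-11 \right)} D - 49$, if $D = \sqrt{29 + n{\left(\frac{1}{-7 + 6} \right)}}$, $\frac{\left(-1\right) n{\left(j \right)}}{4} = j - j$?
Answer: $-49 + \frac{\sqrt{29}}{14} \approx -48.615$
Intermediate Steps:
$M = 1$ ($M = 1 - 0 = 1 + 0 = 1$)
$W{\left(R,o \right)} = \frac{1}{1 + R}$ ($W{\left(R,o \right)} = \frac{1}{R + 1} = \frac{1}{1 + R}$)
$n{\left(j \right)} = 0$ ($n{\left(j \right)} = - 4 \left(j - j\right) = \left(-4\right) 0 = 0$)
$D = \sqrt{29}$ ($D = \sqrt{29 + 0} = \sqrt{29} \approx 5.3852$)
$W{\left(13,-11 \right)} D - 49 = \frac{\sqrt{29}}{1 + 13} - 49 = \frac{\sqrt{29}}{14} - 49 = -49 + \frac{\sqrt{29}}{14}$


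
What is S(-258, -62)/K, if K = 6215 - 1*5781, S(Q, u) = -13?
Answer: -13/434 ≈ -0.029954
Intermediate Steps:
K = 434 (K = 6215 - 5781 = 434)
S(-258, -62)/K = -13/434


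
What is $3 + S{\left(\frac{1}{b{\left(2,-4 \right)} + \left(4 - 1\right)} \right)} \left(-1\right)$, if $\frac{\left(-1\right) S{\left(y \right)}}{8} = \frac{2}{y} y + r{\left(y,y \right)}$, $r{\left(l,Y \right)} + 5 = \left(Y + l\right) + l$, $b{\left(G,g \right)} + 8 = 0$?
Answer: $- \frac{129}{5} \approx -25.8$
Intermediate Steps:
$b{\left(G,g \right)} = -8$ ($b{\left(G,g \right)} = -8 + 0 = -8$)
$r{\left(l,Y \right)} = -5 + Y + 2 l$ ($r{\left(l,Y \right)} = -5 + \left(\left(Y + l\right) + l\right) = -5 + \left(Y + 2 l\right) = -5 + Y + 2 l$)
$S{\left(y \right)} = 24 - 24 y$ ($S{\left(y \right)} = - 8 \left(\frac{2}{y} y + \left(-5 + y + 2 y\right)\right) = - 8 \left(2 + \left(-5 + 3 y\right)\right) = - 8 \left(-3 + 3 y\right) = 24 - 24 y$)
$3 + S{\left(\frac{1}{b{\left(2,-4 \right)} + \left(4 - 1\right)} \right)} \left(-1\right) = 3 + \left(24 - \frac{24}{-8 + \left(4 - 1\right)}\right) \left(-1\right) = 3 + \left(24 - \frac{24}{-8 + 3}\right) \left(-1\right) = 3 + \left(24 - \frac{24}{-5}\right) \left(-1\right) = 3 + \left(24 - - \frac{24}{5}\right) \left(-1\right) = 3 + \left(24 + \frac{24}{5}\right) \left(-1\right) = 3 + \frac{144}{5} \left(-1\right) = 3 - \frac{144}{5} = - \frac{129}{5}$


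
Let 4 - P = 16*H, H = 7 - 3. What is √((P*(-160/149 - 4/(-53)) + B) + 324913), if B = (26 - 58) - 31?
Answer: √20262229130530/7897 ≈ 570.01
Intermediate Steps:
H = 4
B = -63 (B = -32 - 31 = -63)
P = -60 (P = 4 - 16*4 = 4 - 1*64 = 4 - 64 = -60)
√((P*(-160/149 - 4/(-53)) + B) + 324913) = √((-60*(-160/149 - 4/(-53)) - 63) + 324913) = √((-60*(-160*1/149 - 4*(-1/53)) - 63) + 324913) = √((-60*(-160/149 + 4/53) - 63) + 324913) = √((-60*(-7884/7897) - 63) + 324913) = √((473040/7897 - 63) + 324913) = √(-24471/7897 + 324913) = √(2565813490/7897) = √20262229130530/7897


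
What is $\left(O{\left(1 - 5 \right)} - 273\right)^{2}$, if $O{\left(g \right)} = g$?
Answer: $76729$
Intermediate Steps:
$\left(O{\left(1 - 5 \right)} - 273\right)^{2} = \left(\left(1 - 5\right) - 273\right)^{2} = \left(-4 - 273\right)^{2} = \left(-277\right)^{2} = 76729$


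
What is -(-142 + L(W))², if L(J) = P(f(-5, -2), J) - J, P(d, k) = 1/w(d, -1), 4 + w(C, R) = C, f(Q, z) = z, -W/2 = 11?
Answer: -519841/36 ≈ -14440.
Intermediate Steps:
W = -22 (W = -2*11 = -22)
w(C, R) = -4 + C
P(d, k) = 1/(-4 + d)
L(J) = -⅙ - J (L(J) = 1/(-4 - 2) - J = 1/(-6) - J = -⅙ - J)
-(-142 + L(W))² = -(-142 + (-⅙ - 1*(-22)))² = -(-142 + (-⅙ + 22))² = -(-142 + 131/6)² = -(-721/6)² = -1*519841/36 = -519841/36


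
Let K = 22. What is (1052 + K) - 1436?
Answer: -362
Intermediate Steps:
(1052 + K) - 1436 = (1052 + 22) - 1436 = 1074 - 1436 = -362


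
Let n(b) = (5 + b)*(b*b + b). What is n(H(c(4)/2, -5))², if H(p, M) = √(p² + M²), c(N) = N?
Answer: 63800 + 11832*√29 ≈ 1.2752e+5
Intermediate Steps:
H(p, M) = √(M² + p²)
n(b) = (5 + b)*(b + b²) (n(b) = (5 + b)*(b² + b) = (5 + b)*(b + b²))
n(H(c(4)/2, -5))² = (√((-5)² + (4/2)²)*(5 + (√((-5)² + (4/2)²))² + 6*√((-5)² + (4/2)²)))² = (√(25 + (4*(½))²)*(5 + (√(25 + (4*(½))²))² + 6*√(25 + (4*(½))²)))² = (√(25 + 2²)*(5 + (√(25 + 2²))² + 6*√(25 + 2²)))² = (√(25 + 4)*(5 + (√(25 + 4))² + 6*√(25 + 4)))² = (√29*(5 + (√29)² + 6*√29))² = (√29*(5 + 29 + 6*√29))² = (√29*(34 + 6*√29))² = 29*(34 + 6*√29)²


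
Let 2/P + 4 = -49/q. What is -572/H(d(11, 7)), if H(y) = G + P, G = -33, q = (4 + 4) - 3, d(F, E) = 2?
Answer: 39468/2287 ≈ 17.258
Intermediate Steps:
q = 5 (q = 8 - 3 = 5)
P = -10/69 (P = 2/(-4 - 49/5) = 2/(-69/5) = 2*(-5/69) = -10/69 ≈ -0.14493)
H(y) = -2287/69 (H(y) = -33 - 10/69 = -2287/69)
-572/H(d(11, 7)) = -572/(-2287/69) = -572*(-69/2287) = 39468/2287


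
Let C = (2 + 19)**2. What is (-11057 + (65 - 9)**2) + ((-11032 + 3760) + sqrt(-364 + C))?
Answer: -15193 + sqrt(77) ≈ -15184.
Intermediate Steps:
C = 441 (C = 21**2 = 441)
(-11057 + (65 - 9)**2) + ((-11032 + 3760) + sqrt(-364 + C)) = (-11057 + (65 - 9)**2) + ((-11032 + 3760) + sqrt(-364 + 441)) = (-11057 + 56**2) + (-7272 + sqrt(77)) = (-11057 + 3136) + (-7272 + sqrt(77)) = -7921 + (-7272 + sqrt(77)) = -15193 + sqrt(77)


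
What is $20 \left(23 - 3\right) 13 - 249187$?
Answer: $-243987$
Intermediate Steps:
$20 \left(23 - 3\right) 13 - 249187 = 20 \cdot 20 \cdot 13 - 249187 = 400 \cdot 13 - 249187 = 5200 - 249187 = -243987$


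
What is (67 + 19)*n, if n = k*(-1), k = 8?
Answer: -688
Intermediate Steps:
n = -8 (n = 8*(-1) = -8)
(67 + 19)*n = (67 + 19)*(-8) = 86*(-8) = -688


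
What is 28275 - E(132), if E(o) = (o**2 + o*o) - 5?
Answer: -6568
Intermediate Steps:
E(o) = -5 + 2*o**2 (E(o) = (o**2 + o**2) - 5 = 2*o**2 - 5 = -5 + 2*o**2)
28275 - E(132) = 28275 - (-5 + 2*132**2) = 28275 - (-5 + 2*17424) = 28275 - (-5 + 34848) = 28275 - 1*34843 = 28275 - 34843 = -6568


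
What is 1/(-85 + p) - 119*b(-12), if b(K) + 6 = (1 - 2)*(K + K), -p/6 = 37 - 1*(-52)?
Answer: -1325899/619 ≈ -2142.0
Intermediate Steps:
p = -534 (p = -6*(37 - 1*(-52)) = -6*(37 + 52) = -6*89 = -534)
b(K) = -6 - 2*K (b(K) = -6 + (1 - 2)*(K + K) = -6 - 2*K)
1/(-85 + p) - 119*b(-12) = 1/(-85 - 534) - 119*(-6 - 2*(-12)) = 1/(-619) - 119*(-6 + 24) = -1/619 - 119*18 = -1/619 - 2142 = -1325899/619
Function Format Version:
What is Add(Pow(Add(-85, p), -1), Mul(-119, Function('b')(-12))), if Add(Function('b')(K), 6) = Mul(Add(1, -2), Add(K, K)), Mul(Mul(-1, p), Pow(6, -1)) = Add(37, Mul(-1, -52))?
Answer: Rational(-1325899, 619) ≈ -2142.0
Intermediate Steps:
p = -534 (p = Mul(-6, Add(37, Mul(-1, -52))) = Mul(-6, Add(37, 52)) = Mul(-6, 89) = -534)
Function('b')(K) = Add(-6, Mul(-2, K)) (Function('b')(K) = Add(-6, Mul(Add(1, -2), Add(K, K))) = Add(-6, Mul(-1, Mul(2, K))) = Add(-6, Mul(-2, K)))
Add(Pow(Add(-85, p), -1), Mul(-119, Function('b')(-12))) = Add(Pow(Add(-85, -534), -1), Mul(-119, Add(-6, Mul(-2, -12)))) = Add(Pow(-619, -1), Mul(-119, Add(-6, 24))) = Add(Rational(-1, 619), Mul(-119, 18)) = Add(Rational(-1, 619), -2142) = Rational(-1325899, 619)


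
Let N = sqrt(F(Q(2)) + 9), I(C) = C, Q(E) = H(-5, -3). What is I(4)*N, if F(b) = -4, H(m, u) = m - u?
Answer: 4*sqrt(5) ≈ 8.9443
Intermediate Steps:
Q(E) = -2 (Q(E) = -5 - 1*(-3) = -5 + 3 = -2)
N = sqrt(5) (N = sqrt(-4 + 9) = sqrt(5) ≈ 2.2361)
I(4)*N = 4*sqrt(5)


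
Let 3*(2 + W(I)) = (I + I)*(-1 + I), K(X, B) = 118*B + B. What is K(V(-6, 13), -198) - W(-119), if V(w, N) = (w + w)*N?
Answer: -33080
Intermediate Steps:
V(w, N) = 2*N*w (V(w, N) = (2*w)*N = 2*N*w)
K(X, B) = 119*B
W(I) = -2 + 2*I*(-1 + I)/3 (W(I) = -2 + ((I + I)*(-1 + I))/3 = -2 + ((2*I)*(-1 + I))/3 = -2 + (2*I*(-1 + I))/3 = -2 + 2*I*(-1 + I)/3)
K(V(-6, 13), -198) - W(-119) = 119*(-198) - (-2 - ⅔*(-119) + (⅔)*(-119)²) = -23562 - (-2 + 238/3 + (⅔)*14161) = -23562 - (-2 + 238/3 + 28322/3) = -23562 - 1*9518 = -23562 - 9518 = -33080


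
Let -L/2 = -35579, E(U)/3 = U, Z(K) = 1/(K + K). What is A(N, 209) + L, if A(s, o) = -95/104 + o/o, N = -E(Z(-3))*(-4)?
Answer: 7400441/104 ≈ 71158.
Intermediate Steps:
Z(K) = 1/(2*K)
E(U) = 3*U
N = -2 (N = -3*(½)/(-3)*(-4) = -3*(½)*(-⅓)*(-4) = -3*(-1)/6*(-4) = -1*(-½)*(-4) = (½)*(-4) = -2)
A(s, o) = 9/104 (A(s, o) = -95*1/104 + 1 = -95/104 + 1 = 9/104)
L = 71158 (L = -2*(-35579) = 71158)
A(N, 209) + L = 9/104 + 71158 = 7400441/104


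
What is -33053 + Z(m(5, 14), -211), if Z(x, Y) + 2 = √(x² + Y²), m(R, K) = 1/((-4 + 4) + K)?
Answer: -33055 + √8726117/14 ≈ -32844.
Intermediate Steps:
m(R, K) = 1/K (m(R, K) = 1/(0 + K) = 1/K)
Z(x, Y) = -2 + √(Y² + x²) (Z(x, Y) = -2 + √(x² + Y²) = -2 + √(Y² + x²))
-33053 + Z(m(5, 14), -211) = -33053 + (-2 + √((-211)² + (1/14)²)) = -33053 + (-2 + √(44521 + (1/14)²)) = -33053 + (-2 + √(44521 + 1/196)) = -33053 + (-2 + √(8726117/196)) = -33053 + (-2 + √8726117/14) = -33055 + √8726117/14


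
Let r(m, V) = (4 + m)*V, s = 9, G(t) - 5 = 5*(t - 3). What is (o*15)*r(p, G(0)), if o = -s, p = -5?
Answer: -1350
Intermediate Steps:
G(t) = -10 + 5*t (G(t) = 5 + 5*(t - 3) = 5 + 5*(-3 + t) = 5 + (-15 + 5*t) = -10 + 5*t)
r(m, V) = V*(4 + m)
o = -9 (o = -1*9 = -9)
(o*15)*r(p, G(0)) = (-9*15)*((-10 + 5*0)*(4 - 5)) = -135*(-10 + 0)*(-1) = -(-1350)*(-1) = -135*10 = -1350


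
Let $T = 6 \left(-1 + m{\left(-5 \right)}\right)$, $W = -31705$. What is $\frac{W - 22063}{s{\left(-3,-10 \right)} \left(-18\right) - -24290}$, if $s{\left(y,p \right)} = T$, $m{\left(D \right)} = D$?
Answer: $- \frac{26884}{12469} \approx -2.1561$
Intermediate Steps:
$T = -36$ ($T = 6 \left(-1 - 5\right) = 6 \left(-6\right) = -36$)
$s{\left(y,p \right)} = -36$
$\frac{W - 22063}{s{\left(-3,-10 \right)} \left(-18\right) - -24290} = \frac{-31705 - 22063}{\left(-36\right) \left(-18\right) - -24290} = - \frac{53768}{648 + 24290} = - \frac{53768}{24938} = \left(-53768\right) \frac{1}{24938} = - \frac{26884}{12469}$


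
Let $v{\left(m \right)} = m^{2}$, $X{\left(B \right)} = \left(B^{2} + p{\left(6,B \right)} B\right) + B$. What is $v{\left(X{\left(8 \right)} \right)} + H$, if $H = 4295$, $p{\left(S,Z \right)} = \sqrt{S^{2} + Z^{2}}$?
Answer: $27399$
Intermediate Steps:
$X{\left(B \right)} = B + B^{2} + B \sqrt{36 + B^{2}}$ ($X{\left(B \right)} = \left(B^{2} + \sqrt{6^{2} + B^{2}} B\right) + B = \left(B^{2} + \sqrt{36 + B^{2}} B\right) + B = \left(B^{2} + B \sqrt{36 + B^{2}}\right) + B = B + B^{2} + B \sqrt{36 + B^{2}}$)
$v{\left(X{\left(8 \right)} \right)} + H = \left(8 \left(1 + 8 + \sqrt{36 + 8^{2}}\right)\right)^{2} + 4295 = \left(8 \left(1 + 8 + \sqrt{36 + 64}\right)\right)^{2} + 4295 = \left(8 \left(1 + 8 + \sqrt{100}\right)\right)^{2} + 4295 = \left(8 \left(1 + 8 + 10\right)\right)^{2} + 4295 = \left(8 \cdot 19\right)^{2} + 4295 = 152^{2} + 4295 = 23104 + 4295 = 27399$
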